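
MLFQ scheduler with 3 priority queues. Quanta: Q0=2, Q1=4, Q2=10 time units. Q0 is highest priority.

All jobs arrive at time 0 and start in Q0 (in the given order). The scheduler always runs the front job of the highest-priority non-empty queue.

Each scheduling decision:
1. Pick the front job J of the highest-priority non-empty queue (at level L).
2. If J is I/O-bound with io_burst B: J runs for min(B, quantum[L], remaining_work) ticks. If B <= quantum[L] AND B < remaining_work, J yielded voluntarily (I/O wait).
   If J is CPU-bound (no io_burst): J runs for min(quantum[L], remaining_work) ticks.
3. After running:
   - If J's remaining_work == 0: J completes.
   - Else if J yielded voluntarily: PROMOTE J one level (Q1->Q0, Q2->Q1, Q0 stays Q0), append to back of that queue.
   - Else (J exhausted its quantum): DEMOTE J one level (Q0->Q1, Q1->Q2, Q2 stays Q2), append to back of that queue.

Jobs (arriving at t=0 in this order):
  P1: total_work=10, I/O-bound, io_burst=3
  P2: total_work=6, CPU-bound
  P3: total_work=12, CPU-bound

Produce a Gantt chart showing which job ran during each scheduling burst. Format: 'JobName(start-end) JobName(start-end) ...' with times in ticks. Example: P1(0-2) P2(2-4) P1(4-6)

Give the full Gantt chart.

Answer: P1(0-2) P2(2-4) P3(4-6) P1(6-9) P1(9-11) P2(11-15) P3(15-19) P1(19-22) P3(22-28)

Derivation:
t=0-2: P1@Q0 runs 2, rem=8, quantum used, demote→Q1. Q0=[P2,P3] Q1=[P1] Q2=[]
t=2-4: P2@Q0 runs 2, rem=4, quantum used, demote→Q1. Q0=[P3] Q1=[P1,P2] Q2=[]
t=4-6: P3@Q0 runs 2, rem=10, quantum used, demote→Q1. Q0=[] Q1=[P1,P2,P3] Q2=[]
t=6-9: P1@Q1 runs 3, rem=5, I/O yield, promote→Q0. Q0=[P1] Q1=[P2,P3] Q2=[]
t=9-11: P1@Q0 runs 2, rem=3, quantum used, demote→Q1. Q0=[] Q1=[P2,P3,P1] Q2=[]
t=11-15: P2@Q1 runs 4, rem=0, completes. Q0=[] Q1=[P3,P1] Q2=[]
t=15-19: P3@Q1 runs 4, rem=6, quantum used, demote→Q2. Q0=[] Q1=[P1] Q2=[P3]
t=19-22: P1@Q1 runs 3, rem=0, completes. Q0=[] Q1=[] Q2=[P3]
t=22-28: P3@Q2 runs 6, rem=0, completes. Q0=[] Q1=[] Q2=[]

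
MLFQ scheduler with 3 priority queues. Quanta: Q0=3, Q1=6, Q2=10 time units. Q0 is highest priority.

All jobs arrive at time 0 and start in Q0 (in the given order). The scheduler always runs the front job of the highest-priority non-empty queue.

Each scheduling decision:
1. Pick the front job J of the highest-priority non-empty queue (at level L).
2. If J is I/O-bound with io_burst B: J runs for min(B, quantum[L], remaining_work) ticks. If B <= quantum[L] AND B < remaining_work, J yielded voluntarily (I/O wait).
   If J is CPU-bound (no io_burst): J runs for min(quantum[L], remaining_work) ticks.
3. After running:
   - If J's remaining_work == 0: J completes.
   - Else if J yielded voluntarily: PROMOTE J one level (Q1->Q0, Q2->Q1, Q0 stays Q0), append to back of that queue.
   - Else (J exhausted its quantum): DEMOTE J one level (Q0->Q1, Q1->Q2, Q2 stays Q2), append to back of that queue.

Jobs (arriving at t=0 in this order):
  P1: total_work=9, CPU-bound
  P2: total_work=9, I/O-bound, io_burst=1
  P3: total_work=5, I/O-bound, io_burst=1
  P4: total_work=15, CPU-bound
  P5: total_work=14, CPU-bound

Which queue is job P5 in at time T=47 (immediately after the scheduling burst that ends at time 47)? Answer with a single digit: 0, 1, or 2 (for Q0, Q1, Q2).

t=0-3: P1@Q0 runs 3, rem=6, quantum used, demote→Q1. Q0=[P2,P3,P4,P5] Q1=[P1] Q2=[]
t=3-4: P2@Q0 runs 1, rem=8, I/O yield, promote→Q0. Q0=[P3,P4,P5,P2] Q1=[P1] Q2=[]
t=4-5: P3@Q0 runs 1, rem=4, I/O yield, promote→Q0. Q0=[P4,P5,P2,P3] Q1=[P1] Q2=[]
t=5-8: P4@Q0 runs 3, rem=12, quantum used, demote→Q1. Q0=[P5,P2,P3] Q1=[P1,P4] Q2=[]
t=8-11: P5@Q0 runs 3, rem=11, quantum used, demote→Q1. Q0=[P2,P3] Q1=[P1,P4,P5] Q2=[]
t=11-12: P2@Q0 runs 1, rem=7, I/O yield, promote→Q0. Q0=[P3,P2] Q1=[P1,P4,P5] Q2=[]
t=12-13: P3@Q0 runs 1, rem=3, I/O yield, promote→Q0. Q0=[P2,P3] Q1=[P1,P4,P5] Q2=[]
t=13-14: P2@Q0 runs 1, rem=6, I/O yield, promote→Q0. Q0=[P3,P2] Q1=[P1,P4,P5] Q2=[]
t=14-15: P3@Q0 runs 1, rem=2, I/O yield, promote→Q0. Q0=[P2,P3] Q1=[P1,P4,P5] Q2=[]
t=15-16: P2@Q0 runs 1, rem=5, I/O yield, promote→Q0. Q0=[P3,P2] Q1=[P1,P4,P5] Q2=[]
t=16-17: P3@Q0 runs 1, rem=1, I/O yield, promote→Q0. Q0=[P2,P3] Q1=[P1,P4,P5] Q2=[]
t=17-18: P2@Q0 runs 1, rem=4, I/O yield, promote→Q0. Q0=[P3,P2] Q1=[P1,P4,P5] Q2=[]
t=18-19: P3@Q0 runs 1, rem=0, completes. Q0=[P2] Q1=[P1,P4,P5] Q2=[]
t=19-20: P2@Q0 runs 1, rem=3, I/O yield, promote→Q0. Q0=[P2] Q1=[P1,P4,P5] Q2=[]
t=20-21: P2@Q0 runs 1, rem=2, I/O yield, promote→Q0. Q0=[P2] Q1=[P1,P4,P5] Q2=[]
t=21-22: P2@Q0 runs 1, rem=1, I/O yield, promote→Q0. Q0=[P2] Q1=[P1,P4,P5] Q2=[]
t=22-23: P2@Q0 runs 1, rem=0, completes. Q0=[] Q1=[P1,P4,P5] Q2=[]
t=23-29: P1@Q1 runs 6, rem=0, completes. Q0=[] Q1=[P4,P5] Q2=[]
t=29-35: P4@Q1 runs 6, rem=6, quantum used, demote→Q2. Q0=[] Q1=[P5] Q2=[P4]
t=35-41: P5@Q1 runs 6, rem=5, quantum used, demote→Q2. Q0=[] Q1=[] Q2=[P4,P5]
t=41-47: P4@Q2 runs 6, rem=0, completes. Q0=[] Q1=[] Q2=[P5]
t=47-52: P5@Q2 runs 5, rem=0, completes. Q0=[] Q1=[] Q2=[]

Answer: 2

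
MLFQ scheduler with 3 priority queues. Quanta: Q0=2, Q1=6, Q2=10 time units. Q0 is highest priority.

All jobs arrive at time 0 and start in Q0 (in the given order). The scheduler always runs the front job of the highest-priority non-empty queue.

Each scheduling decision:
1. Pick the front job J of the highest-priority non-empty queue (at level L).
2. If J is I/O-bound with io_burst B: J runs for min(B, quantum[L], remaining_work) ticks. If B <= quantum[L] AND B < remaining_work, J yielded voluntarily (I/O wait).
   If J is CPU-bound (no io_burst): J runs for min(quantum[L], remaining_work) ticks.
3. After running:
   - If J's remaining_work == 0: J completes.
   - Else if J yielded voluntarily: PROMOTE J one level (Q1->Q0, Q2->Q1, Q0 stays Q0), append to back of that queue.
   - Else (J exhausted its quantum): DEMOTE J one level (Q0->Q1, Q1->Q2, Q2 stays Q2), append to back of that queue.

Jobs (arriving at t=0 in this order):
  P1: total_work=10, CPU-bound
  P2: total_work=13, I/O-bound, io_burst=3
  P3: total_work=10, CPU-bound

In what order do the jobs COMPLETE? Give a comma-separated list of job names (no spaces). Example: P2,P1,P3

Answer: P2,P1,P3

Derivation:
t=0-2: P1@Q0 runs 2, rem=8, quantum used, demote→Q1. Q0=[P2,P3] Q1=[P1] Q2=[]
t=2-4: P2@Q0 runs 2, rem=11, quantum used, demote→Q1. Q0=[P3] Q1=[P1,P2] Q2=[]
t=4-6: P3@Q0 runs 2, rem=8, quantum used, demote→Q1. Q0=[] Q1=[P1,P2,P3] Q2=[]
t=6-12: P1@Q1 runs 6, rem=2, quantum used, demote→Q2. Q0=[] Q1=[P2,P3] Q2=[P1]
t=12-15: P2@Q1 runs 3, rem=8, I/O yield, promote→Q0. Q0=[P2] Q1=[P3] Q2=[P1]
t=15-17: P2@Q0 runs 2, rem=6, quantum used, demote→Q1. Q0=[] Q1=[P3,P2] Q2=[P1]
t=17-23: P3@Q1 runs 6, rem=2, quantum used, demote→Q2. Q0=[] Q1=[P2] Q2=[P1,P3]
t=23-26: P2@Q1 runs 3, rem=3, I/O yield, promote→Q0. Q0=[P2] Q1=[] Q2=[P1,P3]
t=26-28: P2@Q0 runs 2, rem=1, quantum used, demote→Q1. Q0=[] Q1=[P2] Q2=[P1,P3]
t=28-29: P2@Q1 runs 1, rem=0, completes. Q0=[] Q1=[] Q2=[P1,P3]
t=29-31: P1@Q2 runs 2, rem=0, completes. Q0=[] Q1=[] Q2=[P3]
t=31-33: P3@Q2 runs 2, rem=0, completes. Q0=[] Q1=[] Q2=[]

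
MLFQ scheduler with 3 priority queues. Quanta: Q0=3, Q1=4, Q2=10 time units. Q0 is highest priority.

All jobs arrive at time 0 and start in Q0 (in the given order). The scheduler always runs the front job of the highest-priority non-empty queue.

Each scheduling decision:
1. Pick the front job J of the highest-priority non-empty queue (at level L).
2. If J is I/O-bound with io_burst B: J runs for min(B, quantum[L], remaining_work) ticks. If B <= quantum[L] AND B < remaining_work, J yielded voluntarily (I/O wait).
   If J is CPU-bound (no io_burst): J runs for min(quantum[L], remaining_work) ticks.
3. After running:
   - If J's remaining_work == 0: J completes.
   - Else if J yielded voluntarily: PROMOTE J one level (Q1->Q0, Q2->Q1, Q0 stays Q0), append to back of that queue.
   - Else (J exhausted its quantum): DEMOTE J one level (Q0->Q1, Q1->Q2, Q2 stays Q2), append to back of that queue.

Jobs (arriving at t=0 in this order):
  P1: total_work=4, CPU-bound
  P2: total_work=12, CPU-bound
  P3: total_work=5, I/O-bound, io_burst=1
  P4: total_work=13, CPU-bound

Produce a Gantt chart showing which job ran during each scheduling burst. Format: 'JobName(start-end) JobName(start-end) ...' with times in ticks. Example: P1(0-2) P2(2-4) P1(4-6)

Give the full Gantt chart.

Answer: P1(0-3) P2(3-6) P3(6-7) P4(7-10) P3(10-11) P3(11-12) P3(12-13) P3(13-14) P1(14-15) P2(15-19) P4(19-23) P2(23-28) P4(28-34)

Derivation:
t=0-3: P1@Q0 runs 3, rem=1, quantum used, demote→Q1. Q0=[P2,P3,P4] Q1=[P1] Q2=[]
t=3-6: P2@Q0 runs 3, rem=9, quantum used, demote→Q1. Q0=[P3,P4] Q1=[P1,P2] Q2=[]
t=6-7: P3@Q0 runs 1, rem=4, I/O yield, promote→Q0. Q0=[P4,P3] Q1=[P1,P2] Q2=[]
t=7-10: P4@Q0 runs 3, rem=10, quantum used, demote→Q1. Q0=[P3] Q1=[P1,P2,P4] Q2=[]
t=10-11: P3@Q0 runs 1, rem=3, I/O yield, promote→Q0. Q0=[P3] Q1=[P1,P2,P4] Q2=[]
t=11-12: P3@Q0 runs 1, rem=2, I/O yield, promote→Q0. Q0=[P3] Q1=[P1,P2,P4] Q2=[]
t=12-13: P3@Q0 runs 1, rem=1, I/O yield, promote→Q0. Q0=[P3] Q1=[P1,P2,P4] Q2=[]
t=13-14: P3@Q0 runs 1, rem=0, completes. Q0=[] Q1=[P1,P2,P4] Q2=[]
t=14-15: P1@Q1 runs 1, rem=0, completes. Q0=[] Q1=[P2,P4] Q2=[]
t=15-19: P2@Q1 runs 4, rem=5, quantum used, demote→Q2. Q0=[] Q1=[P4] Q2=[P2]
t=19-23: P4@Q1 runs 4, rem=6, quantum used, demote→Q2. Q0=[] Q1=[] Q2=[P2,P4]
t=23-28: P2@Q2 runs 5, rem=0, completes. Q0=[] Q1=[] Q2=[P4]
t=28-34: P4@Q2 runs 6, rem=0, completes. Q0=[] Q1=[] Q2=[]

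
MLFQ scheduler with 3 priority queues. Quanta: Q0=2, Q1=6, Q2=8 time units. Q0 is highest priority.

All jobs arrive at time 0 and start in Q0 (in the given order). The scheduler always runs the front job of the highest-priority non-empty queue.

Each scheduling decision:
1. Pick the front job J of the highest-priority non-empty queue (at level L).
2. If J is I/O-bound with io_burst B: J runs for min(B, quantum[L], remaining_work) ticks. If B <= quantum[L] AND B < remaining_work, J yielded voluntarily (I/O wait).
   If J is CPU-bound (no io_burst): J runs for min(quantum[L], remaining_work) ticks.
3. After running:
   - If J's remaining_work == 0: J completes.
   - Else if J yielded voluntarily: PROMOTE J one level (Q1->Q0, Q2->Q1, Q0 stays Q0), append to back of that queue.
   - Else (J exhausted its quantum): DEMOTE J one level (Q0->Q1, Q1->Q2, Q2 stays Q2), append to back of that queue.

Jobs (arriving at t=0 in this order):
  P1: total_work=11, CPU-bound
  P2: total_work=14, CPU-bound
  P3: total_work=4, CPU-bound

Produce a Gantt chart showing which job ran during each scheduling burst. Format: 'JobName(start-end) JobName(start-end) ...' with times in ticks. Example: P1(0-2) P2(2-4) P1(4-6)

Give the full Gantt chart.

Answer: P1(0-2) P2(2-4) P3(4-6) P1(6-12) P2(12-18) P3(18-20) P1(20-23) P2(23-29)

Derivation:
t=0-2: P1@Q0 runs 2, rem=9, quantum used, demote→Q1. Q0=[P2,P3] Q1=[P1] Q2=[]
t=2-4: P2@Q0 runs 2, rem=12, quantum used, demote→Q1. Q0=[P3] Q1=[P1,P2] Q2=[]
t=4-6: P3@Q0 runs 2, rem=2, quantum used, demote→Q1. Q0=[] Q1=[P1,P2,P3] Q2=[]
t=6-12: P1@Q1 runs 6, rem=3, quantum used, demote→Q2. Q0=[] Q1=[P2,P3] Q2=[P1]
t=12-18: P2@Q1 runs 6, rem=6, quantum used, demote→Q2. Q0=[] Q1=[P3] Q2=[P1,P2]
t=18-20: P3@Q1 runs 2, rem=0, completes. Q0=[] Q1=[] Q2=[P1,P2]
t=20-23: P1@Q2 runs 3, rem=0, completes. Q0=[] Q1=[] Q2=[P2]
t=23-29: P2@Q2 runs 6, rem=0, completes. Q0=[] Q1=[] Q2=[]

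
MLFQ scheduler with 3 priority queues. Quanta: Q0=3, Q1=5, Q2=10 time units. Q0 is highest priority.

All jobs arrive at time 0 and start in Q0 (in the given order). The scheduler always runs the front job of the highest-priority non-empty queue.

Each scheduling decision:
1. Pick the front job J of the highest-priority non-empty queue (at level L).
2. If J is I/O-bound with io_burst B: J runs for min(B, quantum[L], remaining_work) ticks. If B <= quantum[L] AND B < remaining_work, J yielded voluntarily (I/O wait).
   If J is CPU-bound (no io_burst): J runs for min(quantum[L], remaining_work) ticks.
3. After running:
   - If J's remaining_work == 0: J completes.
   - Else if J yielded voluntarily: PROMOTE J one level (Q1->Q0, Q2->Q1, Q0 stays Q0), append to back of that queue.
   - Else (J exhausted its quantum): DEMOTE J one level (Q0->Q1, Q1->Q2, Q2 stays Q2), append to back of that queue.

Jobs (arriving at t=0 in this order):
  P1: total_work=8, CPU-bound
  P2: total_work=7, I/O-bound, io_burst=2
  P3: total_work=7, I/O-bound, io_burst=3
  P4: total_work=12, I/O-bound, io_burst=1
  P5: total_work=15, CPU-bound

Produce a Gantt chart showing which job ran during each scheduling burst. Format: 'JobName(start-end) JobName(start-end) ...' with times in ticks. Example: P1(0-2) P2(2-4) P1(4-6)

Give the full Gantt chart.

t=0-3: P1@Q0 runs 3, rem=5, quantum used, demote→Q1. Q0=[P2,P3,P4,P5] Q1=[P1] Q2=[]
t=3-5: P2@Q0 runs 2, rem=5, I/O yield, promote→Q0. Q0=[P3,P4,P5,P2] Q1=[P1] Q2=[]
t=5-8: P3@Q0 runs 3, rem=4, I/O yield, promote→Q0. Q0=[P4,P5,P2,P3] Q1=[P1] Q2=[]
t=8-9: P4@Q0 runs 1, rem=11, I/O yield, promote→Q0. Q0=[P5,P2,P3,P4] Q1=[P1] Q2=[]
t=9-12: P5@Q0 runs 3, rem=12, quantum used, demote→Q1. Q0=[P2,P3,P4] Q1=[P1,P5] Q2=[]
t=12-14: P2@Q0 runs 2, rem=3, I/O yield, promote→Q0. Q0=[P3,P4,P2] Q1=[P1,P5] Q2=[]
t=14-17: P3@Q0 runs 3, rem=1, I/O yield, promote→Q0. Q0=[P4,P2,P3] Q1=[P1,P5] Q2=[]
t=17-18: P4@Q0 runs 1, rem=10, I/O yield, promote→Q0. Q0=[P2,P3,P4] Q1=[P1,P5] Q2=[]
t=18-20: P2@Q0 runs 2, rem=1, I/O yield, promote→Q0. Q0=[P3,P4,P2] Q1=[P1,P5] Q2=[]
t=20-21: P3@Q0 runs 1, rem=0, completes. Q0=[P4,P2] Q1=[P1,P5] Q2=[]
t=21-22: P4@Q0 runs 1, rem=9, I/O yield, promote→Q0. Q0=[P2,P4] Q1=[P1,P5] Q2=[]
t=22-23: P2@Q0 runs 1, rem=0, completes. Q0=[P4] Q1=[P1,P5] Q2=[]
t=23-24: P4@Q0 runs 1, rem=8, I/O yield, promote→Q0. Q0=[P4] Q1=[P1,P5] Q2=[]
t=24-25: P4@Q0 runs 1, rem=7, I/O yield, promote→Q0. Q0=[P4] Q1=[P1,P5] Q2=[]
t=25-26: P4@Q0 runs 1, rem=6, I/O yield, promote→Q0. Q0=[P4] Q1=[P1,P5] Q2=[]
t=26-27: P4@Q0 runs 1, rem=5, I/O yield, promote→Q0. Q0=[P4] Q1=[P1,P5] Q2=[]
t=27-28: P4@Q0 runs 1, rem=4, I/O yield, promote→Q0. Q0=[P4] Q1=[P1,P5] Q2=[]
t=28-29: P4@Q0 runs 1, rem=3, I/O yield, promote→Q0. Q0=[P4] Q1=[P1,P5] Q2=[]
t=29-30: P4@Q0 runs 1, rem=2, I/O yield, promote→Q0. Q0=[P4] Q1=[P1,P5] Q2=[]
t=30-31: P4@Q0 runs 1, rem=1, I/O yield, promote→Q0. Q0=[P4] Q1=[P1,P5] Q2=[]
t=31-32: P4@Q0 runs 1, rem=0, completes. Q0=[] Q1=[P1,P5] Q2=[]
t=32-37: P1@Q1 runs 5, rem=0, completes. Q0=[] Q1=[P5] Q2=[]
t=37-42: P5@Q1 runs 5, rem=7, quantum used, demote→Q2. Q0=[] Q1=[] Q2=[P5]
t=42-49: P5@Q2 runs 7, rem=0, completes. Q0=[] Q1=[] Q2=[]

Answer: P1(0-3) P2(3-5) P3(5-8) P4(8-9) P5(9-12) P2(12-14) P3(14-17) P4(17-18) P2(18-20) P3(20-21) P4(21-22) P2(22-23) P4(23-24) P4(24-25) P4(25-26) P4(26-27) P4(27-28) P4(28-29) P4(29-30) P4(30-31) P4(31-32) P1(32-37) P5(37-42) P5(42-49)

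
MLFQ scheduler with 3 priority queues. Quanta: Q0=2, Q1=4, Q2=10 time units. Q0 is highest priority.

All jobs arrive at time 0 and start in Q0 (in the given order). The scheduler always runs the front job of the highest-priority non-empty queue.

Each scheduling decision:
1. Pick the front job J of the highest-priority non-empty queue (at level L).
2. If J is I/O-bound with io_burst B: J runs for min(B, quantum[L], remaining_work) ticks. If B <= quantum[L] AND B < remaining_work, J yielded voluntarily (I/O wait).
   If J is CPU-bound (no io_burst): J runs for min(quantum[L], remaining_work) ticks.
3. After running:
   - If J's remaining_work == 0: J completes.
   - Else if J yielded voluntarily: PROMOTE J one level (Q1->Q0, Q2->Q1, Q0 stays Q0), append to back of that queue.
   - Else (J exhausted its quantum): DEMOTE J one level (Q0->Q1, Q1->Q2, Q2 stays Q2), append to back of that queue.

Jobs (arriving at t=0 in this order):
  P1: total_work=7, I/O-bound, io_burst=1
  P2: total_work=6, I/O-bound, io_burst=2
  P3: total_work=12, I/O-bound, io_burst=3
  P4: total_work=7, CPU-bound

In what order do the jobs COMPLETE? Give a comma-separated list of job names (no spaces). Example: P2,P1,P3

Answer: P2,P1,P3,P4

Derivation:
t=0-1: P1@Q0 runs 1, rem=6, I/O yield, promote→Q0. Q0=[P2,P3,P4,P1] Q1=[] Q2=[]
t=1-3: P2@Q0 runs 2, rem=4, I/O yield, promote→Q0. Q0=[P3,P4,P1,P2] Q1=[] Q2=[]
t=3-5: P3@Q0 runs 2, rem=10, quantum used, demote→Q1. Q0=[P4,P1,P2] Q1=[P3] Q2=[]
t=5-7: P4@Q0 runs 2, rem=5, quantum used, demote→Q1. Q0=[P1,P2] Q1=[P3,P4] Q2=[]
t=7-8: P1@Q0 runs 1, rem=5, I/O yield, promote→Q0. Q0=[P2,P1] Q1=[P3,P4] Q2=[]
t=8-10: P2@Q0 runs 2, rem=2, I/O yield, promote→Q0. Q0=[P1,P2] Q1=[P3,P4] Q2=[]
t=10-11: P1@Q0 runs 1, rem=4, I/O yield, promote→Q0. Q0=[P2,P1] Q1=[P3,P4] Q2=[]
t=11-13: P2@Q0 runs 2, rem=0, completes. Q0=[P1] Q1=[P3,P4] Q2=[]
t=13-14: P1@Q0 runs 1, rem=3, I/O yield, promote→Q0. Q0=[P1] Q1=[P3,P4] Q2=[]
t=14-15: P1@Q0 runs 1, rem=2, I/O yield, promote→Q0. Q0=[P1] Q1=[P3,P4] Q2=[]
t=15-16: P1@Q0 runs 1, rem=1, I/O yield, promote→Q0. Q0=[P1] Q1=[P3,P4] Q2=[]
t=16-17: P1@Q0 runs 1, rem=0, completes. Q0=[] Q1=[P3,P4] Q2=[]
t=17-20: P3@Q1 runs 3, rem=7, I/O yield, promote→Q0. Q0=[P3] Q1=[P4] Q2=[]
t=20-22: P3@Q0 runs 2, rem=5, quantum used, demote→Q1. Q0=[] Q1=[P4,P3] Q2=[]
t=22-26: P4@Q1 runs 4, rem=1, quantum used, demote→Q2. Q0=[] Q1=[P3] Q2=[P4]
t=26-29: P3@Q1 runs 3, rem=2, I/O yield, promote→Q0. Q0=[P3] Q1=[] Q2=[P4]
t=29-31: P3@Q0 runs 2, rem=0, completes. Q0=[] Q1=[] Q2=[P4]
t=31-32: P4@Q2 runs 1, rem=0, completes. Q0=[] Q1=[] Q2=[]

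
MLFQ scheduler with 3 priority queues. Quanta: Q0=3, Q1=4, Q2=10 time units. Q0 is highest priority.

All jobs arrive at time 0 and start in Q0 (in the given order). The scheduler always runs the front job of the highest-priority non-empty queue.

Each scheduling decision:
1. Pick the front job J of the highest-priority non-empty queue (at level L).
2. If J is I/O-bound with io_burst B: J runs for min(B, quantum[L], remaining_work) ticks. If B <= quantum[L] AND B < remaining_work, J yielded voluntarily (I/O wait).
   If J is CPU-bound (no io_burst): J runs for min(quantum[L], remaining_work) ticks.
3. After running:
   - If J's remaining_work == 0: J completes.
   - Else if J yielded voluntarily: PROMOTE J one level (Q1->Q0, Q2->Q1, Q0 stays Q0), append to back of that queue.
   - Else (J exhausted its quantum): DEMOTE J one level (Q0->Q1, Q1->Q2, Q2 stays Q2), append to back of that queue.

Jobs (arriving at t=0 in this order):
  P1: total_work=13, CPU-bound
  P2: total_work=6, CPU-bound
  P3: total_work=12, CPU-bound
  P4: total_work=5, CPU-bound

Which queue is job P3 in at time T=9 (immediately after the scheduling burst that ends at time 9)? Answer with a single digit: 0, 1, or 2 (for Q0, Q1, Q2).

Answer: 1

Derivation:
t=0-3: P1@Q0 runs 3, rem=10, quantum used, demote→Q1. Q0=[P2,P3,P4] Q1=[P1] Q2=[]
t=3-6: P2@Q0 runs 3, rem=3, quantum used, demote→Q1. Q0=[P3,P4] Q1=[P1,P2] Q2=[]
t=6-9: P3@Q0 runs 3, rem=9, quantum used, demote→Q1. Q0=[P4] Q1=[P1,P2,P3] Q2=[]
t=9-12: P4@Q0 runs 3, rem=2, quantum used, demote→Q1. Q0=[] Q1=[P1,P2,P3,P4] Q2=[]
t=12-16: P1@Q1 runs 4, rem=6, quantum used, demote→Q2. Q0=[] Q1=[P2,P3,P4] Q2=[P1]
t=16-19: P2@Q1 runs 3, rem=0, completes. Q0=[] Q1=[P3,P4] Q2=[P1]
t=19-23: P3@Q1 runs 4, rem=5, quantum used, demote→Q2. Q0=[] Q1=[P4] Q2=[P1,P3]
t=23-25: P4@Q1 runs 2, rem=0, completes. Q0=[] Q1=[] Q2=[P1,P3]
t=25-31: P1@Q2 runs 6, rem=0, completes. Q0=[] Q1=[] Q2=[P3]
t=31-36: P3@Q2 runs 5, rem=0, completes. Q0=[] Q1=[] Q2=[]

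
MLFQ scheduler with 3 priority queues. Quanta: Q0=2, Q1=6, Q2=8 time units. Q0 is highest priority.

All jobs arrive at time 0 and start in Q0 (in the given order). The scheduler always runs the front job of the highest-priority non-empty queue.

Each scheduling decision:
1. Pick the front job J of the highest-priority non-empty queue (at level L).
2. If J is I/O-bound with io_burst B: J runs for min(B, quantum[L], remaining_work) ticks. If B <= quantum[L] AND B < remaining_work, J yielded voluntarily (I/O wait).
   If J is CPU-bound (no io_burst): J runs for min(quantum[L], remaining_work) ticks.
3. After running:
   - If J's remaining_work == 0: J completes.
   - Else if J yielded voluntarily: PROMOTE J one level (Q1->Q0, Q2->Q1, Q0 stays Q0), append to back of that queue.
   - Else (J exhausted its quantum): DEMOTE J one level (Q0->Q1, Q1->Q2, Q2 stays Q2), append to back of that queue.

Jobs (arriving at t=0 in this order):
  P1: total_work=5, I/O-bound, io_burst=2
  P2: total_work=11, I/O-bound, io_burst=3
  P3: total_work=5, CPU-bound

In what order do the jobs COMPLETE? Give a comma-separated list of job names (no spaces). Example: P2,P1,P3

Answer: P1,P3,P2

Derivation:
t=0-2: P1@Q0 runs 2, rem=3, I/O yield, promote→Q0. Q0=[P2,P3,P1] Q1=[] Q2=[]
t=2-4: P2@Q0 runs 2, rem=9, quantum used, demote→Q1. Q0=[P3,P1] Q1=[P2] Q2=[]
t=4-6: P3@Q0 runs 2, rem=3, quantum used, demote→Q1. Q0=[P1] Q1=[P2,P3] Q2=[]
t=6-8: P1@Q0 runs 2, rem=1, I/O yield, promote→Q0. Q0=[P1] Q1=[P2,P3] Q2=[]
t=8-9: P1@Q0 runs 1, rem=0, completes. Q0=[] Q1=[P2,P3] Q2=[]
t=9-12: P2@Q1 runs 3, rem=6, I/O yield, promote→Q0. Q0=[P2] Q1=[P3] Q2=[]
t=12-14: P2@Q0 runs 2, rem=4, quantum used, demote→Q1. Q0=[] Q1=[P3,P2] Q2=[]
t=14-17: P3@Q1 runs 3, rem=0, completes. Q0=[] Q1=[P2] Q2=[]
t=17-20: P2@Q1 runs 3, rem=1, I/O yield, promote→Q0. Q0=[P2] Q1=[] Q2=[]
t=20-21: P2@Q0 runs 1, rem=0, completes. Q0=[] Q1=[] Q2=[]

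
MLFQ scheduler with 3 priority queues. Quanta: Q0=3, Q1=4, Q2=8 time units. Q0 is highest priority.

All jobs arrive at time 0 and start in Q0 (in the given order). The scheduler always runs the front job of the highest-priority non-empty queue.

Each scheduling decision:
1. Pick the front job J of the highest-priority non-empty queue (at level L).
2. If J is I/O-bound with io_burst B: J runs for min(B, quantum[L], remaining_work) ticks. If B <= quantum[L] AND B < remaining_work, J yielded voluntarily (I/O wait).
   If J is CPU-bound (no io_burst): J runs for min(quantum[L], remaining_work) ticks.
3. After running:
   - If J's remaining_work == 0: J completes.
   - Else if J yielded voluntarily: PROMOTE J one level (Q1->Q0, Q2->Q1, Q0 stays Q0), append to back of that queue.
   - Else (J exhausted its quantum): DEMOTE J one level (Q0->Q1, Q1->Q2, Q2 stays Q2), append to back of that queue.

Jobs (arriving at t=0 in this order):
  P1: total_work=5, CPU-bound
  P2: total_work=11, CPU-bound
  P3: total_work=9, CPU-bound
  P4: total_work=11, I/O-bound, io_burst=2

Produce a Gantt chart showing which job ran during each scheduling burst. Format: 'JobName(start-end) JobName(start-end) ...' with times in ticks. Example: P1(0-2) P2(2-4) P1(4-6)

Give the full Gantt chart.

t=0-3: P1@Q0 runs 3, rem=2, quantum used, demote→Q1. Q0=[P2,P3,P4] Q1=[P1] Q2=[]
t=3-6: P2@Q0 runs 3, rem=8, quantum used, demote→Q1. Q0=[P3,P4] Q1=[P1,P2] Q2=[]
t=6-9: P3@Q0 runs 3, rem=6, quantum used, demote→Q1. Q0=[P4] Q1=[P1,P2,P3] Q2=[]
t=9-11: P4@Q0 runs 2, rem=9, I/O yield, promote→Q0. Q0=[P4] Q1=[P1,P2,P3] Q2=[]
t=11-13: P4@Q0 runs 2, rem=7, I/O yield, promote→Q0. Q0=[P4] Q1=[P1,P2,P3] Q2=[]
t=13-15: P4@Q0 runs 2, rem=5, I/O yield, promote→Q0. Q0=[P4] Q1=[P1,P2,P3] Q2=[]
t=15-17: P4@Q0 runs 2, rem=3, I/O yield, promote→Q0. Q0=[P4] Q1=[P1,P2,P3] Q2=[]
t=17-19: P4@Q0 runs 2, rem=1, I/O yield, promote→Q0. Q0=[P4] Q1=[P1,P2,P3] Q2=[]
t=19-20: P4@Q0 runs 1, rem=0, completes. Q0=[] Q1=[P1,P2,P3] Q2=[]
t=20-22: P1@Q1 runs 2, rem=0, completes. Q0=[] Q1=[P2,P3] Q2=[]
t=22-26: P2@Q1 runs 4, rem=4, quantum used, demote→Q2. Q0=[] Q1=[P3] Q2=[P2]
t=26-30: P3@Q1 runs 4, rem=2, quantum used, demote→Q2. Q0=[] Q1=[] Q2=[P2,P3]
t=30-34: P2@Q2 runs 4, rem=0, completes. Q0=[] Q1=[] Q2=[P3]
t=34-36: P3@Q2 runs 2, rem=0, completes. Q0=[] Q1=[] Q2=[]

Answer: P1(0-3) P2(3-6) P3(6-9) P4(9-11) P4(11-13) P4(13-15) P4(15-17) P4(17-19) P4(19-20) P1(20-22) P2(22-26) P3(26-30) P2(30-34) P3(34-36)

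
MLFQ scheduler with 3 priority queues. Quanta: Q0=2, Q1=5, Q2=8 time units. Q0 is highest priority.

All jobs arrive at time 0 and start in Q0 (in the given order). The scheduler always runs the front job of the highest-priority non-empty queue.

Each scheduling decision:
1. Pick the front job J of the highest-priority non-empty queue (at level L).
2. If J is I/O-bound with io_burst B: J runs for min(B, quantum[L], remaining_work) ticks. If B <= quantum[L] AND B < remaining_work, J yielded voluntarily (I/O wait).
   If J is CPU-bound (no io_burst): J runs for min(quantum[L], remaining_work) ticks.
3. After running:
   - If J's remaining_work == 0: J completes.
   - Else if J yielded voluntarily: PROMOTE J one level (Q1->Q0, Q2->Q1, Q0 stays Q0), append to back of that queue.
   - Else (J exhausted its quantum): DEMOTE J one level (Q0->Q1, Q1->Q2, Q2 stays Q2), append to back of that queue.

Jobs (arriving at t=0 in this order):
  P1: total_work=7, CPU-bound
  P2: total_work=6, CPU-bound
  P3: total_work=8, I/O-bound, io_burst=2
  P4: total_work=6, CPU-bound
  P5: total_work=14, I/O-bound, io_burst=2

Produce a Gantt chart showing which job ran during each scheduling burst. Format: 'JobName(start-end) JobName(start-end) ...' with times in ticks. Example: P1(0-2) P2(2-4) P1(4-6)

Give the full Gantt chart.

t=0-2: P1@Q0 runs 2, rem=5, quantum used, demote→Q1. Q0=[P2,P3,P4,P5] Q1=[P1] Q2=[]
t=2-4: P2@Q0 runs 2, rem=4, quantum used, demote→Q1. Q0=[P3,P4,P5] Q1=[P1,P2] Q2=[]
t=4-6: P3@Q0 runs 2, rem=6, I/O yield, promote→Q0. Q0=[P4,P5,P3] Q1=[P1,P2] Q2=[]
t=6-8: P4@Q0 runs 2, rem=4, quantum used, demote→Q1. Q0=[P5,P3] Q1=[P1,P2,P4] Q2=[]
t=8-10: P5@Q0 runs 2, rem=12, I/O yield, promote→Q0. Q0=[P3,P5] Q1=[P1,P2,P4] Q2=[]
t=10-12: P3@Q0 runs 2, rem=4, I/O yield, promote→Q0. Q0=[P5,P3] Q1=[P1,P2,P4] Q2=[]
t=12-14: P5@Q0 runs 2, rem=10, I/O yield, promote→Q0. Q0=[P3,P5] Q1=[P1,P2,P4] Q2=[]
t=14-16: P3@Q0 runs 2, rem=2, I/O yield, promote→Q0. Q0=[P5,P3] Q1=[P1,P2,P4] Q2=[]
t=16-18: P5@Q0 runs 2, rem=8, I/O yield, promote→Q0. Q0=[P3,P5] Q1=[P1,P2,P4] Q2=[]
t=18-20: P3@Q0 runs 2, rem=0, completes. Q0=[P5] Q1=[P1,P2,P4] Q2=[]
t=20-22: P5@Q0 runs 2, rem=6, I/O yield, promote→Q0. Q0=[P5] Q1=[P1,P2,P4] Q2=[]
t=22-24: P5@Q0 runs 2, rem=4, I/O yield, promote→Q0. Q0=[P5] Q1=[P1,P2,P4] Q2=[]
t=24-26: P5@Q0 runs 2, rem=2, I/O yield, promote→Q0. Q0=[P5] Q1=[P1,P2,P4] Q2=[]
t=26-28: P5@Q0 runs 2, rem=0, completes. Q0=[] Q1=[P1,P2,P4] Q2=[]
t=28-33: P1@Q1 runs 5, rem=0, completes. Q0=[] Q1=[P2,P4] Q2=[]
t=33-37: P2@Q1 runs 4, rem=0, completes. Q0=[] Q1=[P4] Q2=[]
t=37-41: P4@Q1 runs 4, rem=0, completes. Q0=[] Q1=[] Q2=[]

Answer: P1(0-2) P2(2-4) P3(4-6) P4(6-8) P5(8-10) P3(10-12) P5(12-14) P3(14-16) P5(16-18) P3(18-20) P5(20-22) P5(22-24) P5(24-26) P5(26-28) P1(28-33) P2(33-37) P4(37-41)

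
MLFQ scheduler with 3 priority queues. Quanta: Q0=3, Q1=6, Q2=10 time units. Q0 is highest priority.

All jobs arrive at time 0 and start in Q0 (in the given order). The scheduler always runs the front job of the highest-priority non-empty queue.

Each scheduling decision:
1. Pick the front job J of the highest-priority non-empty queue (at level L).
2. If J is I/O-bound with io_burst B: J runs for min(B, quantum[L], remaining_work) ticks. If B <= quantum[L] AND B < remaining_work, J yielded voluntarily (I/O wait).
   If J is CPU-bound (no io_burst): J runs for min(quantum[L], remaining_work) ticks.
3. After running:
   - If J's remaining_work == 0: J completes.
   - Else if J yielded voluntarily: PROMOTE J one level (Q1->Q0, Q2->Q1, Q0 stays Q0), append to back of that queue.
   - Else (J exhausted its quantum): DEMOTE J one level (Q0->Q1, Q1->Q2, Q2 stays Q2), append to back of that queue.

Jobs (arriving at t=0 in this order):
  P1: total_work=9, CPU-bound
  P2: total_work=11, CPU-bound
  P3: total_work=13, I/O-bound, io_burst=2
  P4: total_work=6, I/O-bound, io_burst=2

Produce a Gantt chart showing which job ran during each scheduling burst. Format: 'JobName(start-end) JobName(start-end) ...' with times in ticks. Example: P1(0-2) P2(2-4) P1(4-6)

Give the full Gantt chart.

t=0-3: P1@Q0 runs 3, rem=6, quantum used, demote→Q1. Q0=[P2,P3,P4] Q1=[P1] Q2=[]
t=3-6: P2@Q0 runs 3, rem=8, quantum used, demote→Q1. Q0=[P3,P4] Q1=[P1,P2] Q2=[]
t=6-8: P3@Q0 runs 2, rem=11, I/O yield, promote→Q0. Q0=[P4,P3] Q1=[P1,P2] Q2=[]
t=8-10: P4@Q0 runs 2, rem=4, I/O yield, promote→Q0. Q0=[P3,P4] Q1=[P1,P2] Q2=[]
t=10-12: P3@Q0 runs 2, rem=9, I/O yield, promote→Q0. Q0=[P4,P3] Q1=[P1,P2] Q2=[]
t=12-14: P4@Q0 runs 2, rem=2, I/O yield, promote→Q0. Q0=[P3,P4] Q1=[P1,P2] Q2=[]
t=14-16: P3@Q0 runs 2, rem=7, I/O yield, promote→Q0. Q0=[P4,P3] Q1=[P1,P2] Q2=[]
t=16-18: P4@Q0 runs 2, rem=0, completes. Q0=[P3] Q1=[P1,P2] Q2=[]
t=18-20: P3@Q0 runs 2, rem=5, I/O yield, promote→Q0. Q0=[P3] Q1=[P1,P2] Q2=[]
t=20-22: P3@Q0 runs 2, rem=3, I/O yield, promote→Q0. Q0=[P3] Q1=[P1,P2] Q2=[]
t=22-24: P3@Q0 runs 2, rem=1, I/O yield, promote→Q0. Q0=[P3] Q1=[P1,P2] Q2=[]
t=24-25: P3@Q0 runs 1, rem=0, completes. Q0=[] Q1=[P1,P2] Q2=[]
t=25-31: P1@Q1 runs 6, rem=0, completes. Q0=[] Q1=[P2] Q2=[]
t=31-37: P2@Q1 runs 6, rem=2, quantum used, demote→Q2. Q0=[] Q1=[] Q2=[P2]
t=37-39: P2@Q2 runs 2, rem=0, completes. Q0=[] Q1=[] Q2=[]

Answer: P1(0-3) P2(3-6) P3(6-8) P4(8-10) P3(10-12) P4(12-14) P3(14-16) P4(16-18) P3(18-20) P3(20-22) P3(22-24) P3(24-25) P1(25-31) P2(31-37) P2(37-39)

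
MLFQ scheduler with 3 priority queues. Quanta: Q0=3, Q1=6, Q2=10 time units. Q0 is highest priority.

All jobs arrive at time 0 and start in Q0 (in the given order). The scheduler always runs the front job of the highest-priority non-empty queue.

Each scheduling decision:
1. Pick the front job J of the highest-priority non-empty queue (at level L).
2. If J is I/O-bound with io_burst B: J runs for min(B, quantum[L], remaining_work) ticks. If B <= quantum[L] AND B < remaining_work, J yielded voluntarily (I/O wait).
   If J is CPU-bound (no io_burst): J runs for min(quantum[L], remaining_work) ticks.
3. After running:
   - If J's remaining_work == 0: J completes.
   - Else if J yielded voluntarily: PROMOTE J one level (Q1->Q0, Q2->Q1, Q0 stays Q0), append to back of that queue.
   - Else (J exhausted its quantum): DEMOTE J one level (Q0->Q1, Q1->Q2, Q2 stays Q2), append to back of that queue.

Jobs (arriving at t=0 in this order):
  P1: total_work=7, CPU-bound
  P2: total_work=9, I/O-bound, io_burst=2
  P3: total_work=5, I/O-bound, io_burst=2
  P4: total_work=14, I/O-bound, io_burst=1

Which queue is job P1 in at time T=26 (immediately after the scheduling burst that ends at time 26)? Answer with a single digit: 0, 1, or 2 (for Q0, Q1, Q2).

Answer: 1

Derivation:
t=0-3: P1@Q0 runs 3, rem=4, quantum used, demote→Q1. Q0=[P2,P3,P4] Q1=[P1] Q2=[]
t=3-5: P2@Q0 runs 2, rem=7, I/O yield, promote→Q0. Q0=[P3,P4,P2] Q1=[P1] Q2=[]
t=5-7: P3@Q0 runs 2, rem=3, I/O yield, promote→Q0. Q0=[P4,P2,P3] Q1=[P1] Q2=[]
t=7-8: P4@Q0 runs 1, rem=13, I/O yield, promote→Q0. Q0=[P2,P3,P4] Q1=[P1] Q2=[]
t=8-10: P2@Q0 runs 2, rem=5, I/O yield, promote→Q0. Q0=[P3,P4,P2] Q1=[P1] Q2=[]
t=10-12: P3@Q0 runs 2, rem=1, I/O yield, promote→Q0. Q0=[P4,P2,P3] Q1=[P1] Q2=[]
t=12-13: P4@Q0 runs 1, rem=12, I/O yield, promote→Q0. Q0=[P2,P3,P4] Q1=[P1] Q2=[]
t=13-15: P2@Q0 runs 2, rem=3, I/O yield, promote→Q0. Q0=[P3,P4,P2] Q1=[P1] Q2=[]
t=15-16: P3@Q0 runs 1, rem=0, completes. Q0=[P4,P2] Q1=[P1] Q2=[]
t=16-17: P4@Q0 runs 1, rem=11, I/O yield, promote→Q0. Q0=[P2,P4] Q1=[P1] Q2=[]
t=17-19: P2@Q0 runs 2, rem=1, I/O yield, promote→Q0. Q0=[P4,P2] Q1=[P1] Q2=[]
t=19-20: P4@Q0 runs 1, rem=10, I/O yield, promote→Q0. Q0=[P2,P4] Q1=[P1] Q2=[]
t=20-21: P2@Q0 runs 1, rem=0, completes. Q0=[P4] Q1=[P1] Q2=[]
t=21-22: P4@Q0 runs 1, rem=9, I/O yield, promote→Q0. Q0=[P4] Q1=[P1] Q2=[]
t=22-23: P4@Q0 runs 1, rem=8, I/O yield, promote→Q0. Q0=[P4] Q1=[P1] Q2=[]
t=23-24: P4@Q0 runs 1, rem=7, I/O yield, promote→Q0. Q0=[P4] Q1=[P1] Q2=[]
t=24-25: P4@Q0 runs 1, rem=6, I/O yield, promote→Q0. Q0=[P4] Q1=[P1] Q2=[]
t=25-26: P4@Q0 runs 1, rem=5, I/O yield, promote→Q0. Q0=[P4] Q1=[P1] Q2=[]
t=26-27: P4@Q0 runs 1, rem=4, I/O yield, promote→Q0. Q0=[P4] Q1=[P1] Q2=[]
t=27-28: P4@Q0 runs 1, rem=3, I/O yield, promote→Q0. Q0=[P4] Q1=[P1] Q2=[]
t=28-29: P4@Q0 runs 1, rem=2, I/O yield, promote→Q0. Q0=[P4] Q1=[P1] Q2=[]
t=29-30: P4@Q0 runs 1, rem=1, I/O yield, promote→Q0. Q0=[P4] Q1=[P1] Q2=[]
t=30-31: P4@Q0 runs 1, rem=0, completes. Q0=[] Q1=[P1] Q2=[]
t=31-35: P1@Q1 runs 4, rem=0, completes. Q0=[] Q1=[] Q2=[]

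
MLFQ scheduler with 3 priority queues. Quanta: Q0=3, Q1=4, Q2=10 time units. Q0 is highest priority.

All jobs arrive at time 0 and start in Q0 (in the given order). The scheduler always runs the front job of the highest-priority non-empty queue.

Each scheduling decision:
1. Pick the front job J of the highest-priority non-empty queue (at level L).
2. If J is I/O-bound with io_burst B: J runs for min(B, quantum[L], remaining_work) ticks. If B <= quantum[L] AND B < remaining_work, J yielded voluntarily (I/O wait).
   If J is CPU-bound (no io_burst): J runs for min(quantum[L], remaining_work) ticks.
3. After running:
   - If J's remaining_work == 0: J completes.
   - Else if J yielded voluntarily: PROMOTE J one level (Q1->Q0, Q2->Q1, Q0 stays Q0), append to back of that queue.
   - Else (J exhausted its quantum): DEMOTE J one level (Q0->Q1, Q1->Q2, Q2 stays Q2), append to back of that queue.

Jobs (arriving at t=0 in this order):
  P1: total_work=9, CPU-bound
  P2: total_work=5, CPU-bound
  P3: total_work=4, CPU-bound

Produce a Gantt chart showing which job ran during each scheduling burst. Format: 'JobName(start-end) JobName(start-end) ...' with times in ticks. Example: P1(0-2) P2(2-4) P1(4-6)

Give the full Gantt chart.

Answer: P1(0-3) P2(3-6) P3(6-9) P1(9-13) P2(13-15) P3(15-16) P1(16-18)

Derivation:
t=0-3: P1@Q0 runs 3, rem=6, quantum used, demote→Q1. Q0=[P2,P3] Q1=[P1] Q2=[]
t=3-6: P2@Q0 runs 3, rem=2, quantum used, demote→Q1. Q0=[P3] Q1=[P1,P2] Q2=[]
t=6-9: P3@Q0 runs 3, rem=1, quantum used, demote→Q1. Q0=[] Q1=[P1,P2,P3] Q2=[]
t=9-13: P1@Q1 runs 4, rem=2, quantum used, demote→Q2. Q0=[] Q1=[P2,P3] Q2=[P1]
t=13-15: P2@Q1 runs 2, rem=0, completes. Q0=[] Q1=[P3] Q2=[P1]
t=15-16: P3@Q1 runs 1, rem=0, completes. Q0=[] Q1=[] Q2=[P1]
t=16-18: P1@Q2 runs 2, rem=0, completes. Q0=[] Q1=[] Q2=[]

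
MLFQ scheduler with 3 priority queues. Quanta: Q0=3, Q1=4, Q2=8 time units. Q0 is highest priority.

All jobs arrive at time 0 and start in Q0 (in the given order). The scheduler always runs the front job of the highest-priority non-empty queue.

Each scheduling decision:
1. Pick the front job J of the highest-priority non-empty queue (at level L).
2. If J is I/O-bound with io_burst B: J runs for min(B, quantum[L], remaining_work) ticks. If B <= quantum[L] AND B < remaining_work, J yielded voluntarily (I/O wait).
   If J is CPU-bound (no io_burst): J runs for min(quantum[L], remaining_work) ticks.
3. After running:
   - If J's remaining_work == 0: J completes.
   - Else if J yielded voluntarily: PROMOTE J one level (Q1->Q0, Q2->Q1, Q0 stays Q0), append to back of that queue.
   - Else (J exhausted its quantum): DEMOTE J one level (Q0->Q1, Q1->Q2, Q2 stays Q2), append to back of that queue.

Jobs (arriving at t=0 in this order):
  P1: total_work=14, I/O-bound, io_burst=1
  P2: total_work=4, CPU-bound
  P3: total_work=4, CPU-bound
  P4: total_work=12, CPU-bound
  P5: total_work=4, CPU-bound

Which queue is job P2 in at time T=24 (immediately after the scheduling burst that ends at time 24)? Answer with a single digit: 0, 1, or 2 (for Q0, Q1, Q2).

Answer: 1

Derivation:
t=0-1: P1@Q0 runs 1, rem=13, I/O yield, promote→Q0. Q0=[P2,P3,P4,P5,P1] Q1=[] Q2=[]
t=1-4: P2@Q0 runs 3, rem=1, quantum used, demote→Q1. Q0=[P3,P4,P5,P1] Q1=[P2] Q2=[]
t=4-7: P3@Q0 runs 3, rem=1, quantum used, demote→Q1. Q0=[P4,P5,P1] Q1=[P2,P3] Q2=[]
t=7-10: P4@Q0 runs 3, rem=9, quantum used, demote→Q1. Q0=[P5,P1] Q1=[P2,P3,P4] Q2=[]
t=10-13: P5@Q0 runs 3, rem=1, quantum used, demote→Q1. Q0=[P1] Q1=[P2,P3,P4,P5] Q2=[]
t=13-14: P1@Q0 runs 1, rem=12, I/O yield, promote→Q0. Q0=[P1] Q1=[P2,P3,P4,P5] Q2=[]
t=14-15: P1@Q0 runs 1, rem=11, I/O yield, promote→Q0. Q0=[P1] Q1=[P2,P3,P4,P5] Q2=[]
t=15-16: P1@Q0 runs 1, rem=10, I/O yield, promote→Q0. Q0=[P1] Q1=[P2,P3,P4,P5] Q2=[]
t=16-17: P1@Q0 runs 1, rem=9, I/O yield, promote→Q0. Q0=[P1] Q1=[P2,P3,P4,P5] Q2=[]
t=17-18: P1@Q0 runs 1, rem=8, I/O yield, promote→Q0. Q0=[P1] Q1=[P2,P3,P4,P5] Q2=[]
t=18-19: P1@Q0 runs 1, rem=7, I/O yield, promote→Q0. Q0=[P1] Q1=[P2,P3,P4,P5] Q2=[]
t=19-20: P1@Q0 runs 1, rem=6, I/O yield, promote→Q0. Q0=[P1] Q1=[P2,P3,P4,P5] Q2=[]
t=20-21: P1@Q0 runs 1, rem=5, I/O yield, promote→Q0. Q0=[P1] Q1=[P2,P3,P4,P5] Q2=[]
t=21-22: P1@Q0 runs 1, rem=4, I/O yield, promote→Q0. Q0=[P1] Q1=[P2,P3,P4,P5] Q2=[]
t=22-23: P1@Q0 runs 1, rem=3, I/O yield, promote→Q0. Q0=[P1] Q1=[P2,P3,P4,P5] Q2=[]
t=23-24: P1@Q0 runs 1, rem=2, I/O yield, promote→Q0. Q0=[P1] Q1=[P2,P3,P4,P5] Q2=[]
t=24-25: P1@Q0 runs 1, rem=1, I/O yield, promote→Q0. Q0=[P1] Q1=[P2,P3,P4,P5] Q2=[]
t=25-26: P1@Q0 runs 1, rem=0, completes. Q0=[] Q1=[P2,P3,P4,P5] Q2=[]
t=26-27: P2@Q1 runs 1, rem=0, completes. Q0=[] Q1=[P3,P4,P5] Q2=[]
t=27-28: P3@Q1 runs 1, rem=0, completes. Q0=[] Q1=[P4,P5] Q2=[]
t=28-32: P4@Q1 runs 4, rem=5, quantum used, demote→Q2. Q0=[] Q1=[P5] Q2=[P4]
t=32-33: P5@Q1 runs 1, rem=0, completes. Q0=[] Q1=[] Q2=[P4]
t=33-38: P4@Q2 runs 5, rem=0, completes. Q0=[] Q1=[] Q2=[]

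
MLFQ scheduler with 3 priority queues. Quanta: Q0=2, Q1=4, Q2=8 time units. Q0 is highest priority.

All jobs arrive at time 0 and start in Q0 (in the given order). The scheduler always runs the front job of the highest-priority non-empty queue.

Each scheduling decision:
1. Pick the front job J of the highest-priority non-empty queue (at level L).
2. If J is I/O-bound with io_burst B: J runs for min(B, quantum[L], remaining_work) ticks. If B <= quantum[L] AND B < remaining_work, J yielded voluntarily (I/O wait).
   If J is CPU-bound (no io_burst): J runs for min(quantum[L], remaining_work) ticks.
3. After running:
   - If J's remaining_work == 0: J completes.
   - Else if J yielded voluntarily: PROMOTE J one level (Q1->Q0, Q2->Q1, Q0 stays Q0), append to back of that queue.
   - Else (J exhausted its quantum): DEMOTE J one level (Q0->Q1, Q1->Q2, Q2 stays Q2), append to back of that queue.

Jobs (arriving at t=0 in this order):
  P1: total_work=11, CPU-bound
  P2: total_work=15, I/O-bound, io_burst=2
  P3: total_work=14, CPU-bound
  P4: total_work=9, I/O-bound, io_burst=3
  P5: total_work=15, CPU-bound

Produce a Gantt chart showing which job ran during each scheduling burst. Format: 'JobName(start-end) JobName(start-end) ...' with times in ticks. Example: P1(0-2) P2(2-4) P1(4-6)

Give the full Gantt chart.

Answer: P1(0-2) P2(2-4) P3(4-6) P4(6-8) P5(8-10) P2(10-12) P2(12-14) P2(14-16) P2(16-18) P2(18-20) P2(20-22) P2(22-23) P1(23-27) P3(27-31) P4(31-34) P4(34-36) P5(36-40) P4(40-42) P1(42-47) P3(47-55) P5(55-63) P5(63-64)

Derivation:
t=0-2: P1@Q0 runs 2, rem=9, quantum used, demote→Q1. Q0=[P2,P3,P4,P5] Q1=[P1] Q2=[]
t=2-4: P2@Q0 runs 2, rem=13, I/O yield, promote→Q0. Q0=[P3,P4,P5,P2] Q1=[P1] Q2=[]
t=4-6: P3@Q0 runs 2, rem=12, quantum used, demote→Q1. Q0=[P4,P5,P2] Q1=[P1,P3] Q2=[]
t=6-8: P4@Q0 runs 2, rem=7, quantum used, demote→Q1. Q0=[P5,P2] Q1=[P1,P3,P4] Q2=[]
t=8-10: P5@Q0 runs 2, rem=13, quantum used, demote→Q1. Q0=[P2] Q1=[P1,P3,P4,P5] Q2=[]
t=10-12: P2@Q0 runs 2, rem=11, I/O yield, promote→Q0. Q0=[P2] Q1=[P1,P3,P4,P5] Q2=[]
t=12-14: P2@Q0 runs 2, rem=9, I/O yield, promote→Q0. Q0=[P2] Q1=[P1,P3,P4,P5] Q2=[]
t=14-16: P2@Q0 runs 2, rem=7, I/O yield, promote→Q0. Q0=[P2] Q1=[P1,P3,P4,P5] Q2=[]
t=16-18: P2@Q0 runs 2, rem=5, I/O yield, promote→Q0. Q0=[P2] Q1=[P1,P3,P4,P5] Q2=[]
t=18-20: P2@Q0 runs 2, rem=3, I/O yield, promote→Q0. Q0=[P2] Q1=[P1,P3,P4,P5] Q2=[]
t=20-22: P2@Q0 runs 2, rem=1, I/O yield, promote→Q0. Q0=[P2] Q1=[P1,P3,P4,P5] Q2=[]
t=22-23: P2@Q0 runs 1, rem=0, completes. Q0=[] Q1=[P1,P3,P4,P5] Q2=[]
t=23-27: P1@Q1 runs 4, rem=5, quantum used, demote→Q2. Q0=[] Q1=[P3,P4,P5] Q2=[P1]
t=27-31: P3@Q1 runs 4, rem=8, quantum used, demote→Q2. Q0=[] Q1=[P4,P5] Q2=[P1,P3]
t=31-34: P4@Q1 runs 3, rem=4, I/O yield, promote→Q0. Q0=[P4] Q1=[P5] Q2=[P1,P3]
t=34-36: P4@Q0 runs 2, rem=2, quantum used, demote→Q1. Q0=[] Q1=[P5,P4] Q2=[P1,P3]
t=36-40: P5@Q1 runs 4, rem=9, quantum used, demote→Q2. Q0=[] Q1=[P4] Q2=[P1,P3,P5]
t=40-42: P4@Q1 runs 2, rem=0, completes. Q0=[] Q1=[] Q2=[P1,P3,P5]
t=42-47: P1@Q2 runs 5, rem=0, completes. Q0=[] Q1=[] Q2=[P3,P5]
t=47-55: P3@Q2 runs 8, rem=0, completes. Q0=[] Q1=[] Q2=[P5]
t=55-63: P5@Q2 runs 8, rem=1, quantum used, demote→Q2. Q0=[] Q1=[] Q2=[P5]
t=63-64: P5@Q2 runs 1, rem=0, completes. Q0=[] Q1=[] Q2=[]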